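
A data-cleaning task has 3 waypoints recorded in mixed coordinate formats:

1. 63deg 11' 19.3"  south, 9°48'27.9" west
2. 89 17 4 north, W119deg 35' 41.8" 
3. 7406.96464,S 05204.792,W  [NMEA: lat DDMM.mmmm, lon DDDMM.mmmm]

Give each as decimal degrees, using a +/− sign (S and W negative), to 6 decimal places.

Point 1:
  φ: 63° + 11/60 + 19.3/3600 = 63 + 0.183333 + 0.005361 = 63.1886944
  S ⇒ negate
  Lon: 9° + 48/60 + 27.9/3600 = 9 + 0.800000 + 0.007750 = 9.8077500
  W ⇒ negate
Point 2:
  Lat: 89° + 17/60 + 4/3600 = 89 + 0.283333 + 0.001111 = 89.2844444
  N → positive
  Longitude: 35′ + 41.8″ = 35.69667′; 119 + 35.69667/60 = 119.5949444
  hemisphere W, so the sign is −
Point 3:
  Lat: split at 2 digits → 74° and 6.96464′; 74 + 6.96464/60 = 74.1160773
  hemisphere S, so the sign is −
  λ: split at 3 digits → 052° and 4.792′; 52 + 4.792/60 = 52.0798667
  W ⇒ negate

1. -63.188694, -9.807750
2. 89.284444, -119.594944
3. -74.116077, -52.079867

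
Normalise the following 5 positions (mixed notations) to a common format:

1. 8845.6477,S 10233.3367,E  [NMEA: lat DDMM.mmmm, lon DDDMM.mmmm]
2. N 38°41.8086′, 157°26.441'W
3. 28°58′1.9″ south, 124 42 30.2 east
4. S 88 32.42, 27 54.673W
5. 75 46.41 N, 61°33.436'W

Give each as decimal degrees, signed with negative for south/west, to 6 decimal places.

1. -88.760795, 102.555612
2. 38.696810, -157.440683
3. -28.967194, 124.708389
4. -88.540333, -27.911217
5. 75.773500, -61.557267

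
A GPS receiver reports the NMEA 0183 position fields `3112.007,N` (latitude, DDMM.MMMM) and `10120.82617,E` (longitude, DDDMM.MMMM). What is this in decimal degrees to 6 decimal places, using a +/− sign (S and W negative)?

Lat: degrees = first 2 digits = 31, minutes = 12.007; 31 + 12.007/60 = 31.2001167
N ⇒ keep positive
Longitude: split at 3 digits → 101° and 20.82617′; 101 + 20.82617/60 = 101.3471028
E → positive

31.200117, 101.347103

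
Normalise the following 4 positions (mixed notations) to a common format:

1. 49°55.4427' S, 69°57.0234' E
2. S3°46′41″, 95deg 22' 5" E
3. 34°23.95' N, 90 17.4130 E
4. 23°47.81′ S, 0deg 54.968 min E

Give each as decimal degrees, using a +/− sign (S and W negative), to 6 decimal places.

1. -49.924045, 69.950390
2. -3.778056, 95.368056
3. 34.399167, 90.290217
4. -23.796833, 0.916133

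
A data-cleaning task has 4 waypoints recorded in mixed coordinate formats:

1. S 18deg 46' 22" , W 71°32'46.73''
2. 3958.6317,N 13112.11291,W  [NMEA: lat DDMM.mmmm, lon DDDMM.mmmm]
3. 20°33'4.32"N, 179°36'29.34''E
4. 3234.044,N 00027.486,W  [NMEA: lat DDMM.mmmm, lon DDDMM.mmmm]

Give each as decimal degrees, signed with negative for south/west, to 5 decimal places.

1. -18.77278, -71.54631
2. 39.97720, -131.20188
3. 20.55120, 179.60815
4. 32.56740, -0.45810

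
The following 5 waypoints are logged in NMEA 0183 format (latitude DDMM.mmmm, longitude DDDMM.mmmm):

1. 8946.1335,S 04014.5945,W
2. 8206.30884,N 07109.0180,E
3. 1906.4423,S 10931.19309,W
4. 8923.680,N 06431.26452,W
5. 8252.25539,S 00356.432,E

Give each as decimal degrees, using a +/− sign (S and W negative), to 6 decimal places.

1. -89.768892, -40.243242
2. 82.105147, 71.150300
3. -19.107372, -109.519885
4. 89.394667, -64.521075
5. -82.870923, 3.940533

Point 1:
  Lat: degrees = first 2 digits = 89, minutes = 46.1335; 89 + 46.1335/60 = 89.7688917
  S ⇒ negate
  Longitude: degrees = first 3 digits = 40, minutes = 14.5945; 40 + 14.5945/60 = 40.2432417
  W → negative
Point 2:
  Latitude: split at 2 digits → 82° and 6.30884′; 82 + 6.30884/60 = 82.1051473
  N ⇒ keep positive
  Lon: split at 3 digits → 071° and 9.018′; 71 + 9.018/60 = 71.1503000
  E ⇒ keep positive
Point 3:
  Latitude: degrees = first 2 digits = 19, minutes = 6.4423; 19 + 6.4423/60 = 19.1073717
  S ⇒ negate
  λ: split at 3 digits → 109° and 31.19309′; 109 + 31.19309/60 = 109.5198848
  hemisphere W, so the sign is −
Point 4:
  Latitude: split at 2 digits → 89° and 23.68′; 89 + 23.68/60 = 89.3946667
  N ⇒ keep positive
  λ: degrees = first 3 digits = 64, minutes = 31.26452; 64 + 31.26452/60 = 64.5210753
  W ⇒ negate
Point 5:
  φ: degrees = first 2 digits = 82, minutes = 52.25539; 82 + 52.25539/60 = 82.8709232
  S → negative
  λ: split at 3 digits → 003° and 56.432′; 3 + 56.432/60 = 3.9405333
  E ⇒ keep positive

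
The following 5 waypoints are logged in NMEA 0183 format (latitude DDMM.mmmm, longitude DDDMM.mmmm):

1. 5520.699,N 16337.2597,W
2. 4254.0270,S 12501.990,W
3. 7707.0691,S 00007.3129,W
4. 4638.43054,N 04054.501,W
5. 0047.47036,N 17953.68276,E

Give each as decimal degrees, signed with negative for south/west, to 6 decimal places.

Point 1:
  Latitude: degrees = first 2 digits = 55, minutes = 20.699; 55 + 20.699/60 = 55.3449833
  N → positive
  Lon: degrees = first 3 digits = 163, minutes = 37.2597; 163 + 37.2597/60 = 163.6209950
  hemisphere W, so the sign is −
Point 2:
  Lat: split at 2 digits → 42° and 54.027′; 42 + 54.027/60 = 42.9004500
  S → negative
  λ: split at 3 digits → 125° and 1.99′; 125 + 1.99/60 = 125.0331667
  W ⇒ negate
Point 3:
  φ: degrees = first 2 digits = 77, minutes = 7.0691; 77 + 7.0691/60 = 77.1178183
  S ⇒ negate
  Lon: degrees = first 3 digits = 0, minutes = 7.3129; 0 + 7.3129/60 = 0.1218817
  W → negative
Point 4:
  Latitude: degrees = first 2 digits = 46, minutes = 38.43054; 46 + 38.43054/60 = 46.6405090
  N ⇒ keep positive
  Longitude: split at 3 digits → 040° and 54.501′; 40 + 54.501/60 = 40.9083500
  W ⇒ negate
Point 5:
  Latitude: degrees = first 2 digits = 0, minutes = 47.47036; 0 + 47.47036/60 = 0.7911727
  N ⇒ keep positive
  Longitude: split at 3 digits → 179° and 53.68276′; 179 + 53.68276/60 = 179.8947127
  E ⇒ keep positive

1. 55.344983, -163.620995
2. -42.900450, -125.033167
3. -77.117818, -0.121882
4. 46.640509, -40.908350
5. 0.791173, 179.894713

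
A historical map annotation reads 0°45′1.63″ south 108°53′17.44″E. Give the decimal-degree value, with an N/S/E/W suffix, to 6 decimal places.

0.750453° S, 108.888178° E

Latitude: 0° + 45/60 + 1.63/3600 = 0 + 0.750000 + 0.000453 = 0.7504528
Longitude: 53′ + 17.44″ = 53.29067′; 108 + 53.29067/60 = 108.8881778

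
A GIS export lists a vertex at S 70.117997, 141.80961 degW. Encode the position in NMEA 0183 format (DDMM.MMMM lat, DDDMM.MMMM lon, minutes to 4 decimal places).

7007.0798,S / 14148.5766,W

φ: fractional part 0.117997 → 7.079820 minutes
Longitude: fractional part 0.809610 → 48.576600 minutes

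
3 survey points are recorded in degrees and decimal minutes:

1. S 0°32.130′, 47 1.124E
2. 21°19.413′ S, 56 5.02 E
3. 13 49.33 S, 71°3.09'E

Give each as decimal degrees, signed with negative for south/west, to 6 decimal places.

1. -0.535500, 47.018733
2. -21.323550, 56.083667
3. -13.822167, 71.051500

Point 1:
  Lat: 32.13′ = 0.535500°; total 0.5355000
  S ⇒ negate
  λ: 1.124′ = 0.018733°; total 47.0187333
  E → positive
Point 2:
  Latitude: 21 + 19.413/60 = 21.3235500
  S → negative
  Longitude: 56 + 5.02/60 = 56.0836667
  E → positive
Point 3:
  Latitude: 13 + 49.33/60 = 13.8221667
  hemisphere S, so the sign is −
  λ: 71 + 3.09/60 = 71.0515000
  E → positive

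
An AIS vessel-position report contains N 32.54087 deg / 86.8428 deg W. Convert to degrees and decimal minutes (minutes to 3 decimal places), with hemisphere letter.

32° 32.452′ N, 86° 50.568′ W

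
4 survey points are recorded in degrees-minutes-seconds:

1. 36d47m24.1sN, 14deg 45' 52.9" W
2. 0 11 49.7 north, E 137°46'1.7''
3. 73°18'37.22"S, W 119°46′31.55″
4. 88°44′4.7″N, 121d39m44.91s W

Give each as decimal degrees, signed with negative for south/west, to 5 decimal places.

1. 36.79003, -14.76469
2. 0.19714, 137.76714
3. -73.31034, -119.77543
4. 88.73464, -121.66248

Point 1:
  φ: 36° + 47/60 + 24.1/3600 = 36 + 0.783333 + 0.006694 = 36.790028
  N ⇒ keep positive
  Lon: 14° + 45/60 + 52.9/3600 = 14 + 0.750000 + 0.014694 = 14.764694
  hemisphere W, so the sign is −
Point 2:
  Lat: 0° + 11/60 + 49.7/3600 = 0 + 0.183333 + 0.013806 = 0.197139
  N ⇒ keep positive
  λ: 46′ + 1.7″ = 46.02833′; 137 + 46.02833/60 = 137.767139
  E ⇒ keep positive
Point 3:
  Latitude: 73 + 18/60 + 37.22/3600 = 73.310339
  hemisphere S, so the sign is −
  Longitude: 119 + 46/60 + 31.55/3600 = 119.775431
  W → negative
Point 4:
  φ: 88° + 44/60 + 4.7/3600 = 88 + 0.733333 + 0.001306 = 88.734639
  N → positive
  Longitude: 121 + 39/60 + 44.91/3600 = 121.662475
  hemisphere W, so the sign is −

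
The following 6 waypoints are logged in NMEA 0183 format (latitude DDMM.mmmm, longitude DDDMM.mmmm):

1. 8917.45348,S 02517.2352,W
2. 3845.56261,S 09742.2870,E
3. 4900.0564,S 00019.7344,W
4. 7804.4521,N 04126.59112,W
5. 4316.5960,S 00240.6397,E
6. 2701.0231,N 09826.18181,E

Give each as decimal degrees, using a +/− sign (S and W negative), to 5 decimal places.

Point 1:
  φ: split at 2 digits → 89° and 17.45348′; 89 + 17.45348/60 = 89.290891
  S ⇒ negate
  Longitude: split at 3 digits → 025° and 17.2352′; 25 + 17.2352/60 = 25.287253
  W → negative
Point 2:
  φ: split at 2 digits → 38° and 45.56261′; 38 + 45.56261/60 = 38.759377
  hemisphere S, so the sign is −
  Lon: degrees = first 3 digits = 97, minutes = 42.287; 97 + 42.287/60 = 97.704783
  E ⇒ keep positive
Point 3:
  φ: split at 2 digits → 49° and 0.0564′; 49 + 0.0564/60 = 49.000940
  hemisphere S, so the sign is −
  Longitude: degrees = first 3 digits = 0, minutes = 19.7344; 0 + 19.7344/60 = 0.328907
  hemisphere W, so the sign is −
Point 4:
  φ: split at 2 digits → 78° and 4.4521′; 78 + 4.4521/60 = 78.074202
  N → positive
  Lon: split at 3 digits → 041° and 26.59112′; 41 + 26.59112/60 = 41.443185
  W → negative
Point 5:
  φ: degrees = first 2 digits = 43, minutes = 16.596; 43 + 16.596/60 = 43.276600
  S → negative
  λ: split at 3 digits → 002° and 40.6397′; 2 + 40.6397/60 = 2.677328
  E ⇒ keep positive
Point 6:
  Latitude: degrees = first 2 digits = 27, minutes = 1.0231; 27 + 1.0231/60 = 27.017052
  N ⇒ keep positive
  λ: degrees = first 3 digits = 98, minutes = 26.18181; 98 + 26.18181/60 = 98.436364
  E ⇒ keep positive

1. -89.29089, -25.28725
2. -38.75938, 97.70478
3. -49.00094, -0.32891
4. 78.07420, -41.44319
5. -43.27660, 2.67733
6. 27.01705, 98.43636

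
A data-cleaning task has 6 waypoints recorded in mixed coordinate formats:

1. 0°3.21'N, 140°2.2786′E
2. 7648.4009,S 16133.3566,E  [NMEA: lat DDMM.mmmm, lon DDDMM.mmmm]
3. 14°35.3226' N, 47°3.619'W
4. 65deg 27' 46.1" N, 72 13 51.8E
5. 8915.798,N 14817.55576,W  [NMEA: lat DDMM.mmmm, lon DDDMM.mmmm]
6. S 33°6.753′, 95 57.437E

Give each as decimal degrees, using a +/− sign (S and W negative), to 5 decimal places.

1. 0.05350, 140.03798
2. -76.80668, 161.55594
3. 14.58871, -47.06032
4. 65.46281, 72.23106
5. 89.26330, -148.29260
6. -33.11255, 95.95728

Point 1:
  Lat: 0 + 3.21/60 = 0.053500
  N → positive
  λ: 2.2786′ = 0.037977°; total 140.037977
  E → positive
Point 2:
  Latitude: degrees = first 2 digits = 76, minutes = 48.4009; 76 + 48.4009/60 = 76.806682
  S → negative
  λ: degrees = first 3 digits = 161, minutes = 33.3566; 161 + 33.3566/60 = 161.555943
  E → positive
Point 3:
  Latitude: 35.3226′ = 0.588710°; total 14.588710
  N → positive
  λ: 3.619′ = 0.060317°; total 47.060317
  W ⇒ negate
Point 4:
  Lat: 65° + 27/60 + 46.1/3600 = 65 + 0.450000 + 0.012806 = 65.462806
  N ⇒ keep positive
  Longitude: 72° + 13/60 + 51.8/3600 = 72 + 0.216667 + 0.014389 = 72.231056
  E → positive
Point 5:
  Lat: split at 2 digits → 89° and 15.798′; 89 + 15.798/60 = 89.263300
  N ⇒ keep positive
  Longitude: degrees = first 3 digits = 148, minutes = 17.55576; 148 + 17.55576/60 = 148.292596
  hemisphere W, so the sign is −
Point 6:
  Latitude: 6.753′ = 0.112550°; total 33.112550
  S ⇒ negate
  Longitude: 95 + 57.437/60 = 95.957283
  E → positive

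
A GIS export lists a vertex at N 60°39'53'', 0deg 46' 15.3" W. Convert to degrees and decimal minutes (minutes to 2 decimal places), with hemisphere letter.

60° 39.88′ N, 0° 46.26′ W

φ: seconds/60 = 0.88333; minutes = 39 + 0.88333 = 39.8833
Lon: seconds/60 = 0.25500; minutes = 46 + 0.25500 = 46.2550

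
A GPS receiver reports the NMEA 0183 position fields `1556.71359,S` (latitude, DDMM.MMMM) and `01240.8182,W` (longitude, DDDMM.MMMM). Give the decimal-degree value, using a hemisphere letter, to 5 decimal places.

Lat: degrees = first 2 digits = 15, minutes = 56.71359; 15 + 56.71359/60 = 15.945227
Lon: split at 3 digits → 012° and 40.8182′; 12 + 40.8182/60 = 12.680303

15.94523° S, 12.68030° W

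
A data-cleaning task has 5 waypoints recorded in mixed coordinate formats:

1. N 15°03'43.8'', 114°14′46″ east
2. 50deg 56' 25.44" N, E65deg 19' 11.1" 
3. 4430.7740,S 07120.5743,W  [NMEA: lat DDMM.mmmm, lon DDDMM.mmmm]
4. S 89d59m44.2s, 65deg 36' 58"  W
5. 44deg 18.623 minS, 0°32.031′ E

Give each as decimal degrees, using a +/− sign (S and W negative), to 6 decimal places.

1. 15.062167, 114.246111
2. 50.940400, 65.319750
3. -44.512900, -71.342905
4. -89.995611, -65.616111
5. -44.310383, 0.533850

Point 1:
  Lat: 15 + 3/60 + 43.8/3600 = 15.0621667
  N ⇒ keep positive
  Lon: 14′ + 46″ = 14.76667′; 114 + 14.76667/60 = 114.2461111
  E ⇒ keep positive
Point 2:
  Lat: 50° + 56/60 + 25.44/3600 = 50 + 0.933333 + 0.007067 = 50.9404000
  N → positive
  Longitude: 65 + 19/60 + 11.1/3600 = 65.3197500
  E → positive
Point 3:
  φ: degrees = first 2 digits = 44, minutes = 30.774; 44 + 30.774/60 = 44.5129000
  S → negative
  Longitude: split at 3 digits → 071° and 20.5743′; 71 + 20.5743/60 = 71.3429050
  W ⇒ negate
Point 4:
  Latitude: 59′ + 44.2″ = 59.73667′; 89 + 59.73667/60 = 89.9956111
  S ⇒ negate
  Longitude: 36′ + 58″ = 36.96667′; 65 + 36.96667/60 = 65.6161111
  W ⇒ negate
Point 5:
  Latitude: 18.623′ = 0.310383°; total 44.3103833
  S → negative
  λ: 32.031′ = 0.533850°; total 0.5338500
  E → positive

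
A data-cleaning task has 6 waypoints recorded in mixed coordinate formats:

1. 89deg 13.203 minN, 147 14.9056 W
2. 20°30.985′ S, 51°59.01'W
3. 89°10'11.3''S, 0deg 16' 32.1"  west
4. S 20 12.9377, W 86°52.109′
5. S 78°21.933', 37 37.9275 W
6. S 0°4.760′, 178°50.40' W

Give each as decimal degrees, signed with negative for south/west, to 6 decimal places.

Point 1:
  Latitude: 13.203′ = 0.220050°; total 89.2200500
  N → positive
  Longitude: 147 + 14.9056/60 = 147.2484267
  hemisphere W, so the sign is −
Point 2:
  φ: 20 + 30.985/60 = 20.5164167
  hemisphere S, so the sign is −
  Lon: 51 + 59.01/60 = 51.9835000
  hemisphere W, so the sign is −
Point 3:
  φ: 10′ + 11.3″ = 10.18833′; 89 + 10.18833/60 = 89.1698056
  S ⇒ negate
  λ: 16′ + 32.1″ = 16.53500′; 0 + 16.53500/60 = 0.2755833
  W → negative
Point 4:
  φ: 12.9377′ = 0.215628°; total 20.2156283
  S ⇒ negate
  λ: 52.109′ = 0.868483°; total 86.8684833
  hemisphere W, so the sign is −
Point 5:
  φ: 21.933′ = 0.365550°; total 78.3655500
  hemisphere S, so the sign is −
  Longitude: 37.9275′ = 0.632125°; total 37.6321250
  hemisphere W, so the sign is −
Point 6:
  Latitude: 0 + 4.76/60 = 0.0793333
  S ⇒ negate
  Lon: 178 + 50.4/60 = 178.8400000
  W ⇒ negate

1. 89.220050, -147.248427
2. -20.516417, -51.983500
3. -89.169806, -0.275583
4. -20.215628, -86.868483
5. -78.365550, -37.632125
6. -0.079333, -178.840000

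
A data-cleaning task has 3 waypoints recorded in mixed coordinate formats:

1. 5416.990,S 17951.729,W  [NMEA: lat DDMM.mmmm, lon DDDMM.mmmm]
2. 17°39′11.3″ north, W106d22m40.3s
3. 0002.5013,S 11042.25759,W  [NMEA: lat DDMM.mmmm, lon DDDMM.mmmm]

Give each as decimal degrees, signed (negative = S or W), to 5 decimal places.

1. -54.28317, -179.86215
2. 17.65314, -106.37786
3. -0.04169, -110.70429

Point 1:
  φ: split at 2 digits → 54° and 16.99′; 54 + 16.99/60 = 54.283167
  S → negative
  λ: degrees = first 3 digits = 179, minutes = 51.729; 179 + 51.729/60 = 179.862150
  W → negative
Point 2:
  Lat: 17° + 39/60 + 11.3/3600 = 17 + 0.650000 + 0.003139 = 17.653139
  N → positive
  Longitude: 22′ + 40.3″ = 22.67167′; 106 + 22.67167/60 = 106.377861
  hemisphere W, so the sign is −
Point 3:
  φ: degrees = first 2 digits = 0, minutes = 2.5013; 0 + 2.5013/60 = 0.041688
  hemisphere S, so the sign is −
  Longitude: split at 3 digits → 110° and 42.25759′; 110 + 42.25759/60 = 110.704293
  hemisphere W, so the sign is −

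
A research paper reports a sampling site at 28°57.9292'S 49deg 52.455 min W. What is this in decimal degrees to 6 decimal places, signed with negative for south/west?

Latitude: 28 + 57.9292/60 = 28.9654867
S → negative
Longitude: 52.455′ = 0.874250°; total 49.8742500
hemisphere W, so the sign is −

-28.965487, -49.874250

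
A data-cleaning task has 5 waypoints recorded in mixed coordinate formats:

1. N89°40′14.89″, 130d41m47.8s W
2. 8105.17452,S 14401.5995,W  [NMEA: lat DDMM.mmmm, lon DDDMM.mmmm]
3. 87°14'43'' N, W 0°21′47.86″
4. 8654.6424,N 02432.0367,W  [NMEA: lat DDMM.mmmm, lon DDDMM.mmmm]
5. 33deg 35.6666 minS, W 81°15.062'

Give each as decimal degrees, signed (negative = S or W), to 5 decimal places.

Point 1:
  Lat: 89° + 40/60 + 14.89/3600 = 89 + 0.666667 + 0.004136 = 89.670803
  N ⇒ keep positive
  Lon: 41′ + 47.8″ = 41.79667′; 130 + 41.79667/60 = 130.696611
  W → negative
Point 2:
  Latitude: split at 2 digits → 81° and 5.17452′; 81 + 5.17452/60 = 81.086242
  S → negative
  Longitude: degrees = first 3 digits = 144, minutes = 1.5995; 144 + 1.5995/60 = 144.026658
  W → negative
Point 3:
  Latitude: 14′ + 43″ = 14.71667′; 87 + 14.71667/60 = 87.245278
  N ⇒ keep positive
  Lon: 0° + 21/60 + 47.86/3600 = 0 + 0.350000 + 0.013294 = 0.363294
  W → negative
Point 4:
  Latitude: split at 2 digits → 86° and 54.6424′; 86 + 54.6424/60 = 86.910707
  N → positive
  Lon: degrees = first 3 digits = 24, minutes = 32.0367; 24 + 32.0367/60 = 24.533945
  W → negative
Point 5:
  φ: 35.6666′ = 0.594443°; total 33.594443
  hemisphere S, so the sign is −
  Longitude: 15.062′ = 0.251033°; total 81.251033
  W ⇒ negate

1. 89.67080, -130.69661
2. -81.08624, -144.02666
3. 87.24528, -0.36329
4. 86.91071, -24.53395
5. -33.59444, -81.25103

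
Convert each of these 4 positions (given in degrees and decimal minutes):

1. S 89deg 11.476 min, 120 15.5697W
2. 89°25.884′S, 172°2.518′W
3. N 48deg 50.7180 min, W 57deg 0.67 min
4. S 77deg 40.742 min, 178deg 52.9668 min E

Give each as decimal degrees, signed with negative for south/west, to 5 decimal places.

1. -89.19127, -120.25950
2. -89.43140, -172.04197
3. 48.84530, -57.01117
4. -77.67903, 178.88278

Point 1:
  φ: 11.476′ = 0.191267°; total 89.191267
  S ⇒ negate
  Lon: 120 + 15.5697/60 = 120.259495
  W → negative
Point 2:
  φ: 25.884′ = 0.431400°; total 89.431400
  S → negative
  Lon: 2.518′ = 0.041967°; total 172.041967
  W ⇒ negate
Point 3:
  Latitude: 50.718′ = 0.845300°; total 48.845300
  N ⇒ keep positive
  Lon: 0.67′ = 0.011167°; total 57.011167
  W ⇒ negate
Point 4:
  φ: 77 + 40.742/60 = 77.679033
  S ⇒ negate
  Lon: 178 + 52.9668/60 = 178.882780
  E ⇒ keep positive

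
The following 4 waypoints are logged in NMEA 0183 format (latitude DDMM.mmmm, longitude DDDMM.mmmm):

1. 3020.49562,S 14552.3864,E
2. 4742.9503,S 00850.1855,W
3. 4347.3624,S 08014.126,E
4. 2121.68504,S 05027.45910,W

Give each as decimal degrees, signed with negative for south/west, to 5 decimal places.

1. -30.34159, 145.87311
2. -47.71584, -8.83643
3. -43.78937, 80.23543
4. -21.36142, -50.45765

Point 1:
  φ: split at 2 digits → 30° and 20.49562′; 30 + 20.49562/60 = 30.341594
  S → negative
  Longitude: degrees = first 3 digits = 145, minutes = 52.3864; 145 + 52.3864/60 = 145.873107
  E ⇒ keep positive
Point 2:
  Latitude: split at 2 digits → 47° and 42.9503′; 47 + 42.9503/60 = 47.715838
  S ⇒ negate
  λ: degrees = first 3 digits = 8, minutes = 50.1855; 8 + 50.1855/60 = 8.836425
  W → negative
Point 3:
  Latitude: degrees = first 2 digits = 43, minutes = 47.3624; 43 + 47.3624/60 = 43.789373
  S ⇒ negate
  Lon: degrees = first 3 digits = 80, minutes = 14.126; 80 + 14.126/60 = 80.235433
  E ⇒ keep positive
Point 4:
  Latitude: split at 2 digits → 21° and 21.68504′; 21 + 21.68504/60 = 21.361417
  hemisphere S, so the sign is −
  Lon: degrees = first 3 digits = 50, minutes = 27.4591; 50 + 27.4591/60 = 50.457652
  W → negative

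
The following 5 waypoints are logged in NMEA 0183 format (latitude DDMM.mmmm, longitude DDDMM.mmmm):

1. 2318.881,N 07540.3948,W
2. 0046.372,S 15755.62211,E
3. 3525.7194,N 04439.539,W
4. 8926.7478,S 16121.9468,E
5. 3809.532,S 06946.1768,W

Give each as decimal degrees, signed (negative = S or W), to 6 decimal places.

1. 23.314683, -75.673247
2. -0.772867, 157.927035
3. 35.428657, -44.658983
4. -89.445797, 161.365780
5. -38.158867, -69.769613

Point 1:
  Lat: split at 2 digits → 23° and 18.881′; 23 + 18.881/60 = 23.3146833
  N ⇒ keep positive
  Lon: split at 3 digits → 075° and 40.3948′; 75 + 40.3948/60 = 75.6732467
  hemisphere W, so the sign is −
Point 2:
  φ: split at 2 digits → 00° and 46.372′; 0 + 46.372/60 = 0.7728667
  S ⇒ negate
  Longitude: split at 3 digits → 157° and 55.62211′; 157 + 55.62211/60 = 157.9270352
  E ⇒ keep positive
Point 3:
  Latitude: degrees = first 2 digits = 35, minutes = 25.7194; 35 + 25.7194/60 = 35.4286567
  N ⇒ keep positive
  Lon: split at 3 digits → 044° and 39.539′; 44 + 39.539/60 = 44.6589833
  W ⇒ negate
Point 4:
  Latitude: split at 2 digits → 89° and 26.7478′; 89 + 26.7478/60 = 89.4457967
  S ⇒ negate
  Longitude: degrees = first 3 digits = 161, minutes = 21.9468; 161 + 21.9468/60 = 161.3657800
  E → positive
Point 5:
  φ: degrees = first 2 digits = 38, minutes = 9.532; 38 + 9.532/60 = 38.1588667
  hemisphere S, so the sign is −
  Longitude: split at 3 digits → 069° and 46.1768′; 69 + 46.1768/60 = 69.7696133
  hemisphere W, so the sign is −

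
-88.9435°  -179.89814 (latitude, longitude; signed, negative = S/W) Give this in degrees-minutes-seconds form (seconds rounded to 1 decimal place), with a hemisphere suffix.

Latitude is negative → S; |value| = 88.943500
Lat: 0.943500 × 60 = 56.61000′ → 56′, remainder × 60 = 36.600″
Longitude is negative → W; |value| = 179.898140
λ: 0.898140 × 60 = 53.88840′ → 53′, remainder × 60 = 53.304″

88°56′36.6″ S, 179°53′53.3″ W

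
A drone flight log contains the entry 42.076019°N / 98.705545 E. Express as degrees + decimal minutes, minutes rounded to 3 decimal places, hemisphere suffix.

φ: minutes = (42.076019 − 42) × 60 = 4.56114
Lon: 98° + 0.705545 × 60 = 98° 42.33270′

42° 4.561′ N, 98° 42.333′ E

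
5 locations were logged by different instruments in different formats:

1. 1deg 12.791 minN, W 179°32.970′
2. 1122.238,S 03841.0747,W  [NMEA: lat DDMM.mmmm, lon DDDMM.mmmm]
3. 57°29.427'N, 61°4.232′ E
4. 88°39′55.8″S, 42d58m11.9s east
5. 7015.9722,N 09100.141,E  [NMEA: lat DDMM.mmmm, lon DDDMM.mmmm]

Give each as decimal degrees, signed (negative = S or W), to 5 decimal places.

1. 1.21318, -179.54950
2. -11.37063, -38.68458
3. 57.49045, 61.07053
4. -88.66550, 42.96997
5. 70.26620, 91.00235

Point 1:
  Lat: 1 + 12.791/60 = 1.213183
  N ⇒ keep positive
  λ: 179 + 32.97/60 = 179.549500
  W ⇒ negate
Point 2:
  Lat: degrees = first 2 digits = 11, minutes = 22.238; 11 + 22.238/60 = 11.370633
  hemisphere S, so the sign is −
  Lon: degrees = first 3 digits = 38, minutes = 41.0747; 38 + 41.0747/60 = 38.684578
  W ⇒ negate
Point 3:
  φ: 29.427′ = 0.490450°; total 57.490450
  N → positive
  Longitude: 4.232′ = 0.070533°; total 61.070533
  E → positive
Point 4:
  φ: 39′ + 55.8″ = 39.93000′; 88 + 39.93000/60 = 88.665500
  S ⇒ negate
  λ: 42 + 58/60 + 11.9/3600 = 42.969972
  E ⇒ keep positive
Point 5:
  Latitude: split at 2 digits → 70° and 15.9722′; 70 + 15.9722/60 = 70.266203
  N ⇒ keep positive
  Longitude: degrees = first 3 digits = 91, minutes = 0.141; 91 + 0.141/60 = 91.002350
  E ⇒ keep positive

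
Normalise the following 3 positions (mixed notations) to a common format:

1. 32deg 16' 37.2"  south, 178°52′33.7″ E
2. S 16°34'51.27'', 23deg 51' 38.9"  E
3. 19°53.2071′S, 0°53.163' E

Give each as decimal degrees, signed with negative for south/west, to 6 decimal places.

Point 1:
  Lat: 32° + 16/60 + 37.2/3600 = 32 + 0.266667 + 0.010333 = 32.2770000
  S ⇒ negate
  λ: 178° + 52/60 + 33.7/3600 = 178 + 0.866667 + 0.009361 = 178.8760278
  E → positive
Point 2:
  Latitude: 16° + 34/60 + 51.27/3600 = 16 + 0.566667 + 0.014242 = 16.5809083
  S → negative
  λ: 23 + 51/60 + 38.9/3600 = 23.8608056
  E ⇒ keep positive
Point 3:
  φ: 53.2071′ = 0.886785°; total 19.8867850
  S ⇒ negate
  Longitude: 53.163′ = 0.886050°; total 0.8860500
  E ⇒ keep positive

1. -32.277000, 178.876028
2. -16.580908, 23.860806
3. -19.886785, 0.886050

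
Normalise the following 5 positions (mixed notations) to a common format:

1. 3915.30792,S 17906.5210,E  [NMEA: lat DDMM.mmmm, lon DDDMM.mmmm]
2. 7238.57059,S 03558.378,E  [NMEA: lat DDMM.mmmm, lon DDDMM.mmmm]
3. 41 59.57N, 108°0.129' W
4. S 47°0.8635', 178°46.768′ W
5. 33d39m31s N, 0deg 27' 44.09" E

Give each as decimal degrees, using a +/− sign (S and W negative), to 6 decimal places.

1. -39.255132, 179.108683
2. -72.642843, 35.972967
3. 41.992833, -108.002150
4. -47.014392, -178.779467
5. 33.658611, 0.462247

Point 1:
  Lat: degrees = first 2 digits = 39, minutes = 15.30792; 39 + 15.30792/60 = 39.2551320
  S ⇒ negate
  λ: degrees = first 3 digits = 179, minutes = 6.521; 179 + 6.521/60 = 179.1086833
  E → positive
Point 2:
  Latitude: degrees = first 2 digits = 72, minutes = 38.57059; 72 + 38.57059/60 = 72.6428432
  S → negative
  λ: degrees = first 3 digits = 35, minutes = 58.378; 35 + 58.378/60 = 35.9729667
  E ⇒ keep positive
Point 3:
  Latitude: 41 + 59.57/60 = 41.9928333
  N ⇒ keep positive
  Lon: 0.129′ = 0.002150°; total 108.0021500
  W ⇒ negate
Point 4:
  Lat: 0.8635′ = 0.014392°; total 47.0143917
  S ⇒ negate
  Longitude: 178 + 46.768/60 = 178.7794667
  W ⇒ negate
Point 5:
  φ: 39′ + 31″ = 39.51667′; 33 + 39.51667/60 = 33.6586111
  N → positive
  Lon: 0 + 27/60 + 44.09/3600 = 0.4622472
  E → positive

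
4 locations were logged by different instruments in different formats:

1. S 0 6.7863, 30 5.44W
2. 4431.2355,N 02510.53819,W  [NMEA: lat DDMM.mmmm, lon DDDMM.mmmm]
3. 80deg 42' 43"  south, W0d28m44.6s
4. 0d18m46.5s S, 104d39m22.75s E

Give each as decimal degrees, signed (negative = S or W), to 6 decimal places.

1. -0.113105, -30.090667
2. 44.520592, -25.175637
3. -80.711944, -0.479056
4. -0.312917, 104.656319

Point 1:
  Lat: 6.7863′ = 0.113105°; total 0.1131050
  S ⇒ negate
  Lon: 5.44′ = 0.090667°; total 30.0906667
  W ⇒ negate
Point 2:
  φ: degrees = first 2 digits = 44, minutes = 31.2355; 44 + 31.2355/60 = 44.5205917
  N → positive
  Lon: degrees = first 3 digits = 25, minutes = 10.53819; 25 + 10.53819/60 = 25.1756365
  W ⇒ negate
Point 3:
  φ: 42′ + 43″ = 42.71667′; 80 + 42.71667/60 = 80.7119444
  hemisphere S, so the sign is −
  λ: 28′ + 44.6″ = 28.74333′; 0 + 28.74333/60 = 0.4790556
  W → negative
Point 4:
  Latitude: 0° + 18/60 + 46.5/3600 = 0 + 0.300000 + 0.012917 = 0.3129167
  S → negative
  λ: 39′ + 22.75″ = 39.37917′; 104 + 39.37917/60 = 104.6563194
  E ⇒ keep positive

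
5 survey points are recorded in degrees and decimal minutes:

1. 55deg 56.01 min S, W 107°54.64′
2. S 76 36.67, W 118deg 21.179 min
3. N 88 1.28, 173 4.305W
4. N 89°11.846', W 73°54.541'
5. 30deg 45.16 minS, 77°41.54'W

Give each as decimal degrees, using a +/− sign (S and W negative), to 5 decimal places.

1. -55.93350, -107.91067
2. -76.61117, -118.35298
3. 88.02133, -173.07175
4. 89.19743, -73.90902
5. -30.75267, -77.69233

Point 1:
  φ: 55 + 56.01/60 = 55.933500
  S → negative
  λ: 107 + 54.64/60 = 107.910667
  hemisphere W, so the sign is −
Point 2:
  Lat: 36.67′ = 0.611167°; total 76.611167
  S ⇒ negate
  Lon: 118 + 21.179/60 = 118.352983
  W → negative
Point 3:
  Lat: 1.28′ = 0.021333°; total 88.021333
  N → positive
  Longitude: 4.305′ = 0.071750°; total 173.071750
  hemisphere W, so the sign is −
Point 4:
  Lat: 11.846′ = 0.197433°; total 89.197433
  N ⇒ keep positive
  Lon: 73 + 54.541/60 = 73.909017
  hemisphere W, so the sign is −
Point 5:
  Lat: 45.16′ = 0.752667°; total 30.752667
  S ⇒ negate
  Longitude: 77 + 41.54/60 = 77.692333
  W ⇒ negate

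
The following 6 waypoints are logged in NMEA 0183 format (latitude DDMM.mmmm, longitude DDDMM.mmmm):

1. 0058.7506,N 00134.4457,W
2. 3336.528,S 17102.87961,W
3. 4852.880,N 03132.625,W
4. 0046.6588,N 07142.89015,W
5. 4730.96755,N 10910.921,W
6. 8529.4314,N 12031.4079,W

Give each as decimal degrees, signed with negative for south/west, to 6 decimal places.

Point 1:
  Lat: degrees = first 2 digits = 0, minutes = 58.7506; 0 + 58.7506/60 = 0.9791767
  N → positive
  Lon: split at 3 digits → 001° and 34.4457′; 1 + 34.4457/60 = 1.5740950
  W → negative
Point 2:
  φ: split at 2 digits → 33° and 36.528′; 33 + 36.528/60 = 33.6088000
  S → negative
  λ: degrees = first 3 digits = 171, minutes = 2.87961; 171 + 2.87961/60 = 171.0479935
  W → negative
Point 3:
  Lat: split at 2 digits → 48° and 52.88′; 48 + 52.88/60 = 48.8813333
  N → positive
  Lon: degrees = first 3 digits = 31, minutes = 32.625; 31 + 32.625/60 = 31.5437500
  hemisphere W, so the sign is −
Point 4:
  Latitude: split at 2 digits → 00° and 46.6588′; 0 + 46.6588/60 = 0.7776467
  N → positive
  λ: degrees = first 3 digits = 71, minutes = 42.89015; 71 + 42.89015/60 = 71.7148358
  W → negative
Point 5:
  Lat: degrees = first 2 digits = 47, minutes = 30.96755; 47 + 30.96755/60 = 47.5161258
  N → positive
  Lon: degrees = first 3 digits = 109, minutes = 10.921; 109 + 10.921/60 = 109.1820167
  W ⇒ negate
Point 6:
  φ: split at 2 digits → 85° and 29.4314′; 85 + 29.4314/60 = 85.4905233
  N → positive
  Lon: degrees = first 3 digits = 120, minutes = 31.4079; 120 + 31.4079/60 = 120.5234650
  W → negative

1. 0.979177, -1.574095
2. -33.608800, -171.047994
3. 48.881333, -31.543750
4. 0.777647, -71.714836
5. 47.516126, -109.182017
6. 85.490523, -120.523465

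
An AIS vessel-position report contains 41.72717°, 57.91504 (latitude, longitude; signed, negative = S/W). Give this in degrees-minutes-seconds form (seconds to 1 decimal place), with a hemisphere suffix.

41°43′37.8″ N, 57°54′54.1″ E

Lat: 0.727170 × 60 = 43.63020′ → 43′, remainder × 60 = 37.812″
Lon: 0.915040° → 54.90240′; 0.90240 × 60 = 54.144″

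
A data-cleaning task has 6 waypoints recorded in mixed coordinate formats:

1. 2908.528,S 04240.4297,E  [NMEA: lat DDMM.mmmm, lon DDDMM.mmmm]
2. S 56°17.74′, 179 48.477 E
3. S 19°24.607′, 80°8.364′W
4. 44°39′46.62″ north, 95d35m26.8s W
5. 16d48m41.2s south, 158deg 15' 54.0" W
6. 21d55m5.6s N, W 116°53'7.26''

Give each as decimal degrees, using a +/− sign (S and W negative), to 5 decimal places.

1. -29.14213, 42.67383
2. -56.29567, 179.80795
3. -19.41012, -80.13940
4. 44.66295, -95.59078
5. -16.81144, -158.26500
6. 21.91822, -116.88535

Point 1:
  Lat: degrees = first 2 digits = 29, minutes = 8.528; 29 + 8.528/60 = 29.142133
  S → negative
  Lon: degrees = first 3 digits = 42, minutes = 40.4297; 42 + 40.4297/60 = 42.673828
  E → positive
Point 2:
  Latitude: 56 + 17.74/60 = 56.295667
  S → negative
  Lon: 48.477′ = 0.807950°; total 179.807950
  E ⇒ keep positive
Point 3:
  Latitude: 19 + 24.607/60 = 19.410117
  S ⇒ negate
  λ: 80 + 8.364/60 = 80.139400
  hemisphere W, so the sign is −
Point 4:
  Latitude: 39′ + 46.62″ = 39.77700′; 44 + 39.77700/60 = 44.662950
  N → positive
  Lon: 95° + 35/60 + 26.8/3600 = 95 + 0.583333 + 0.007444 = 95.590778
  hemisphere W, so the sign is −
Point 5:
  φ: 16° + 48/60 + 41.2/3600 = 16 + 0.800000 + 0.011444 = 16.811444
  hemisphere S, so the sign is −
  λ: 158° + 15/60 + 54/3600 = 158 + 0.250000 + 0.015000 = 158.265000
  W → negative
Point 6:
  Lat: 55′ + 5.6″ = 55.09333′; 21 + 55.09333/60 = 21.918222
  N → positive
  λ: 53′ + 7.26″ = 53.12100′; 116 + 53.12100/60 = 116.885350
  W ⇒ negate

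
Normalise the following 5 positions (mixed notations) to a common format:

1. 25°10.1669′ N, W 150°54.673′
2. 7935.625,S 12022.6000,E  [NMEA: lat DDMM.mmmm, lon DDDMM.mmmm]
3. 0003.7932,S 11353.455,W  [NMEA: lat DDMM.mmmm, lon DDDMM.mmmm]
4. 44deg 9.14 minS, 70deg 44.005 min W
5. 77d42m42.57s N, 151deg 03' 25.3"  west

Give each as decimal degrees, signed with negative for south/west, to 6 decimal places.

Point 1:
  Latitude: 10.1669′ = 0.169448°; total 25.1694483
  N ⇒ keep positive
  λ: 54.673′ = 0.911217°; total 150.9112167
  W → negative
Point 2:
  Latitude: split at 2 digits → 79° and 35.625′; 79 + 35.625/60 = 79.5937500
  hemisphere S, so the sign is −
  Lon: split at 3 digits → 120° and 22.6′; 120 + 22.6/60 = 120.3766667
  E → positive
Point 3:
  φ: split at 2 digits → 00° and 3.7932′; 0 + 3.7932/60 = 0.0632200
  S → negative
  Lon: degrees = first 3 digits = 113, minutes = 53.455; 113 + 53.455/60 = 113.8909167
  W ⇒ negate
Point 4:
  Latitude: 44 + 9.14/60 = 44.1523333
  hemisphere S, so the sign is −
  λ: 70 + 44.005/60 = 70.7334167
  hemisphere W, so the sign is −
Point 5:
  φ: 77 + 42/60 + 42.57/3600 = 77.7118250
  N ⇒ keep positive
  λ: 151 + 3/60 + 25.3/3600 = 151.0570278
  hemisphere W, so the sign is −

1. 25.169448, -150.911217
2. -79.593750, 120.376667
3. -0.063220, -113.890917
4. -44.152333, -70.733417
5. 77.711825, -151.057028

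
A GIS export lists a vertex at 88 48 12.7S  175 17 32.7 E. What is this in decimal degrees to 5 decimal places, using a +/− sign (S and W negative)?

φ: 48′ + 12.7″ = 48.21167′; 88 + 48.21167/60 = 88.803528
S → negative
Lon: 175° + 17/60 + 32.7/3600 = 175 + 0.283333 + 0.009083 = 175.292417
E → positive

-88.80353, 175.29242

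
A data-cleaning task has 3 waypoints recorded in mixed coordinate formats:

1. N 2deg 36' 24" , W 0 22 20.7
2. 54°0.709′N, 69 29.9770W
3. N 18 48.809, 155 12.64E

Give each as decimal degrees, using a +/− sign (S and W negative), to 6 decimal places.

Point 1:
  Latitude: 2 + 36/60 + 24/3600 = 2.6066667
  N → positive
  λ: 22′ + 20.7″ = 22.34500′; 0 + 22.34500/60 = 0.3724167
  hemisphere W, so the sign is −
Point 2:
  Lat: 0.709′ = 0.011817°; total 54.0118167
  N ⇒ keep positive
  Lon: 69 + 29.977/60 = 69.4996167
  hemisphere W, so the sign is −
Point 3:
  Lat: 48.809′ = 0.813483°; total 18.8134833
  N → positive
  Lon: 12.64′ = 0.210667°; total 155.2106667
  E ⇒ keep positive

1. 2.606667, -0.372417
2. 54.011817, -69.499617
3. 18.813483, 155.210667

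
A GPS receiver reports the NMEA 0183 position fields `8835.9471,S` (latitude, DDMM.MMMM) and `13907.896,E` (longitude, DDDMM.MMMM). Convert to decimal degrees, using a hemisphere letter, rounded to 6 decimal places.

88.599118° S, 139.131600° E

Latitude: split at 2 digits → 88° and 35.9471′; 88 + 35.9471/60 = 88.5991183
Lon: degrees = first 3 digits = 139, minutes = 7.896; 139 + 7.896/60 = 139.1316000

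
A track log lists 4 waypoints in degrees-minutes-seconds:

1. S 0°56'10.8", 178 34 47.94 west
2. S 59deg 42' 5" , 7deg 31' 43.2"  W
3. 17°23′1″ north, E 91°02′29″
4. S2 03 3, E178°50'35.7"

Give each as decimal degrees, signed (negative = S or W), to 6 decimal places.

1. -0.936333, -178.579983
2. -59.701389, -7.528667
3. 17.383611, 91.041389
4. -2.050833, 178.843250

Point 1:
  Lat: 0° + 56/60 + 10.8/3600 = 0 + 0.933333 + 0.003000 = 0.9363333
  S ⇒ negate
  Longitude: 178° + 34/60 + 47.94/3600 = 178 + 0.566667 + 0.013317 = 178.5799833
  W → negative
Point 2:
  Latitude: 59 + 42/60 + 5/3600 = 59.7013889
  hemisphere S, so the sign is −
  Lon: 7° + 31/60 + 43.2/3600 = 7 + 0.516667 + 0.012000 = 7.5286667
  hemisphere W, so the sign is −
Point 3:
  Latitude: 23′ + 1″ = 23.01667′; 17 + 23.01667/60 = 17.3836111
  N → positive
  Longitude: 91 + 2/60 + 29/3600 = 91.0413889
  E → positive
Point 4:
  Latitude: 2 + 3/60 + 3/3600 = 2.0508333
  S → negative
  λ: 178 + 50/60 + 35.7/3600 = 178.8432500
  E → positive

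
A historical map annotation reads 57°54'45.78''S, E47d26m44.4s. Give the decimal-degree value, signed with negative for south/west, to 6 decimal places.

-57.912717, 47.445667

φ: 54′ + 45.78″ = 54.76300′; 57 + 54.76300/60 = 57.9127167
S ⇒ negate
Lon: 47 + 26/60 + 44.4/3600 = 47.4456667
E → positive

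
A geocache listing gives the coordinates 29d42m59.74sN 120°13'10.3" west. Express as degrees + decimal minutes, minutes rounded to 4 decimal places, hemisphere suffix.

29° 42.9957′ N, 120° 13.1717′ W

φ: 42 + 59.74/60 = 42.995667′
Lon: 13 + 10.3/60 = 13.171667′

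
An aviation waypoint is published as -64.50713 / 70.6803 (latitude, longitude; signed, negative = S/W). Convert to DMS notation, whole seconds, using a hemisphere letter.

Latitude is negative → S; |value| = 64.507130
Latitude: 0.507130° → 30.42780′; 0.42780 × 60 = 25.67″
Lon: whole degrees 70; 40.81800′ → 40′ and 49.08″

64°30′26″ S, 70°40′49″ E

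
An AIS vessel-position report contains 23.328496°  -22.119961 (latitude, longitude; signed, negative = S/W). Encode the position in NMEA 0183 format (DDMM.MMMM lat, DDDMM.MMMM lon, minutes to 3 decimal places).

Latitude: fractional part 0.328496 → 19.70976 minutes
Longitude is negative → W; |value| = 22.119961
λ: fractional part 0.119961 → 7.19766 minutes

2319.710,N / 02207.198,W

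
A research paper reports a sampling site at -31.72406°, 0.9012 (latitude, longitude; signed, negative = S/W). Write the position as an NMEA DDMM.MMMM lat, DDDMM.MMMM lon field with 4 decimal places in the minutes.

Latitude is negative → S; |value| = 31.724060
Lat: 31° + 0.724060 × 60 = 31° 43.443600′
Lon: fractional part 0.901200 → 54.072000 minutes

3143.4436,S / 00054.0720,E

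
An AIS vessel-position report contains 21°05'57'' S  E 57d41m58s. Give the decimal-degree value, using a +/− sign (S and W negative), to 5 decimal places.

-21.09917, 57.69944

Lat: 21° + 5/60 + 57/3600 = 21 + 0.083333 + 0.015833 = 21.099167
S ⇒ negate
Lon: 57° + 41/60 + 58/3600 = 57 + 0.683333 + 0.016111 = 57.699444
E ⇒ keep positive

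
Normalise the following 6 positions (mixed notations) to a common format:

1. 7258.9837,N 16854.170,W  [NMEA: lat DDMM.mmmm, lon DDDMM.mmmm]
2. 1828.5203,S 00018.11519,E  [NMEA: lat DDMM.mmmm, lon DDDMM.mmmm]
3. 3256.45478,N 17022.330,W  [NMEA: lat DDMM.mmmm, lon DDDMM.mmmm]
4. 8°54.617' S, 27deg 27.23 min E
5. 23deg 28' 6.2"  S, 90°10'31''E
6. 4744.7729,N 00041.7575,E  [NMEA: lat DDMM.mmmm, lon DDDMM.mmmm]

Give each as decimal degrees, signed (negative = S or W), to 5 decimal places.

Point 1:
  Latitude: split at 2 digits → 72° and 58.9837′; 72 + 58.9837/60 = 72.983062
  N ⇒ keep positive
  Lon: degrees = first 3 digits = 168, minutes = 54.17; 168 + 54.17/60 = 168.902833
  hemisphere W, so the sign is −
Point 2:
  Latitude: degrees = first 2 digits = 18, minutes = 28.5203; 18 + 28.5203/60 = 18.475338
  S → negative
  Lon: degrees = first 3 digits = 0, minutes = 18.11519; 0 + 18.11519/60 = 0.301920
  E ⇒ keep positive
Point 3:
  Latitude: degrees = first 2 digits = 32, minutes = 56.45478; 32 + 56.45478/60 = 32.940913
  N ⇒ keep positive
  λ: split at 3 digits → 170° and 22.33′; 170 + 22.33/60 = 170.372167
  W ⇒ negate
Point 4:
  Latitude: 8 + 54.617/60 = 8.910283
  S → negative
  Longitude: 27.23′ = 0.453833°; total 27.453833
  E ⇒ keep positive
Point 5:
  Lat: 23° + 28/60 + 6.2/3600 = 23 + 0.466667 + 0.001722 = 23.468389
  hemisphere S, so the sign is −
  λ: 90° + 10/60 + 31/3600 = 90 + 0.166667 + 0.008611 = 90.175278
  E ⇒ keep positive
Point 6:
  φ: degrees = first 2 digits = 47, minutes = 44.7729; 47 + 44.7729/60 = 47.746215
  N ⇒ keep positive
  Lon: split at 3 digits → 000° and 41.7575′; 0 + 41.7575/60 = 0.695958
  E → positive

1. 72.98306, -168.90283
2. -18.47534, 0.30192
3. 32.94091, -170.37217
4. -8.91028, 27.45383
5. -23.46839, 90.17528
6. 47.74622, 0.69596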